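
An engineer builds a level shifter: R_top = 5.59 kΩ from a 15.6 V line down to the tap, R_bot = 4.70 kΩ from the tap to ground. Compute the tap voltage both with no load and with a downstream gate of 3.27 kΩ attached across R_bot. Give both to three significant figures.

Unloaded: 7.13 V; loaded: 4.00 V

Open-circuit: V = 15.6 × 4.70/(5.59 + 4.70) = 7.13 V.
With the load, R_bot becomes R_bot‖R_L = 1.928 kΩ, so V = 15.6 × 1.928/7.518 = 4.00 V.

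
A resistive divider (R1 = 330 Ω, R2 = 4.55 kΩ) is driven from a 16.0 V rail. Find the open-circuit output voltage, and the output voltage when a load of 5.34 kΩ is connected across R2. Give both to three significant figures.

Unloaded: 14.9 V; loaded: 14.1 V

Open-circuit: V = 16.0 × 4550/(330 + 4550) = 14.9 V.
With the load, R2 becomes R2‖R_L = 2457 Ω, so V = 16.0 × 2457/2787 = 14.1 V.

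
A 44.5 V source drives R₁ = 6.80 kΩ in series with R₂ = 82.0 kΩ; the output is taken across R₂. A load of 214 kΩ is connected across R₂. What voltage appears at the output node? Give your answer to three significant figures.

V_out ≈ 39.9 V

The load sits in parallel with R₂: R₂‖R_L = (82.0 × 214) / (82.0 + 214) = 59.28 kΩ.
V_out = 44.5 × 59.28 / (6.80 + 59.28) = 44.5 × 59.28/66.08 = 39.9 V.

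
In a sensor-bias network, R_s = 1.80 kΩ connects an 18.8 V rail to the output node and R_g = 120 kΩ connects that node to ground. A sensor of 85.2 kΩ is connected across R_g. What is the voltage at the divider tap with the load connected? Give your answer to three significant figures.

The load sits in parallel with R_g: R_g‖R_L = (120 × 85.2) / (120 + 85.2) = 49.82 kΩ.
V_out = 18.8 × 49.82 / (1.80 + 49.82) = 18.8 × 49.82/51.62 = 18.1 V.

V_out ≈ 18.1 V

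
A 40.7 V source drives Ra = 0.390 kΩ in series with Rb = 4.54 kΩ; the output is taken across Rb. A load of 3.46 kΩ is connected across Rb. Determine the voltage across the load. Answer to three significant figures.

The load sits in parallel with Rb: Rb‖R_L = (4540 × 3460) / (4540 + 3460) = 1964 Ω.
V_out = 40.7 × 1964 / (390 + 1964) = 40.7 × 1964/2354 = 34.0 V.

V_out ≈ 34.0 V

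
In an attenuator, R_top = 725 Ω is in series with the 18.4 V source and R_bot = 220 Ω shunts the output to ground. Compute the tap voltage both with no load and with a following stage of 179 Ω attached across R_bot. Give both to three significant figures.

Open-circuit: V = 18.4 × 220/(725 + 220) = 4.28 V.
With the load, R_bot becomes R_bot‖R_L = 98.70 Ω, so V = 18.4 × 98.70/823.7 = 2.20 V.

Unloaded: 4.28 V; loaded: 2.20 V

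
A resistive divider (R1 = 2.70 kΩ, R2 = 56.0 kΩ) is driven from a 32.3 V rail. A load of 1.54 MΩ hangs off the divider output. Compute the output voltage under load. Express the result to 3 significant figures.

V_out ≈ 30.8 V

The load sits in parallel with R2: R2‖R_L = (56.0 × 1540) / (56.0 + 1540) = 54.04 kΩ.
V_out = 32.3 × 54.04 / (2.70 + 54.04) = 32.3 × 54.04/56.74 = 30.8 V.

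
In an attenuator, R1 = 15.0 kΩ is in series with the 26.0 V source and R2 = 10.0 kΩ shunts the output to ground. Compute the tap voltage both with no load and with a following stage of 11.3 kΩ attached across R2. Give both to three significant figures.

Open-circuit: V = 26.0 × 10.0/(15.0 + 10.0) = 10.4 V.
With the load, R2 becomes R2‖R_L = 5.305 kΩ, so V = 26.0 × 5.305/20.31 = 6.79 V.

Unloaded: 10.4 V; loaded: 6.79 V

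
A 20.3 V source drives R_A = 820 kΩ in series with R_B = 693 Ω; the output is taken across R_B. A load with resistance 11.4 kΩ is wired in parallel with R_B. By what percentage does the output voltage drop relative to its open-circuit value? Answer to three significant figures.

5.73 %

The divider's output (Thévenin) resistance is R_A‖R_B = 692.4 Ω.
Fractional drop under load = R_th/(R_th + R_L) = 692.4 / (692.4 + 11400) = 0.05726.
So the output falls by 5.73 %.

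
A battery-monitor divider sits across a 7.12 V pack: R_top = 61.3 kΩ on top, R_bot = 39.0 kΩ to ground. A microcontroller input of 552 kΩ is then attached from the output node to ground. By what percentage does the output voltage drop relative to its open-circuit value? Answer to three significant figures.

4.14 %

The divider's output (Thévenin) resistance is R_top‖R_bot = 23.84 kΩ.
Fractional drop under load = R_th/(R_th + R_L) = 23.84 / (23.84 + 552) = 0.04139.
So the output falls by 4.14 %.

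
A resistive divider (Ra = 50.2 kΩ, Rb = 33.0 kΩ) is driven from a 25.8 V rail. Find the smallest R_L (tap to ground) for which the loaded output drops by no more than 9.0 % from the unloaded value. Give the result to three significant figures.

Output resistance R_th = Ra‖Rb = (50.2 × 33.0)/83.20 = 19.91 kΩ.
The fractional drop is R_th/(R_th + R_L); requiring this ≤ 0.0900 gives R_L ≥ R_th(1/0.0900 − 1) = 19.91 × 10.11 = 201 kΩ.

R_L(min) ≈ 201 kΩ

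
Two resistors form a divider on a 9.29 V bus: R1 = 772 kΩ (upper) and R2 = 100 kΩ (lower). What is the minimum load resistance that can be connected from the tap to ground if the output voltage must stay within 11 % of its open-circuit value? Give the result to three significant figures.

R_L(min) ≈ 716 kΩ

Output resistance R_th = R1‖R2 = (772 × 100)/872.0 = 88.53 kΩ.
The fractional drop is R_th/(R_th + R_L); requiring this ≤ 0.110 gives R_L ≥ R_th(1/0.110 − 1) = 88.53 × 8.091 = 716 kΩ.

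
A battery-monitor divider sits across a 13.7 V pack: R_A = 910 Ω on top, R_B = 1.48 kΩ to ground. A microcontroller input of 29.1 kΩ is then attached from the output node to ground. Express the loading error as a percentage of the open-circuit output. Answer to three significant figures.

The divider's output (Thévenin) resistance is R_A‖R_B = 563.5 Ω.
Fractional drop under load = R_th/(R_th + R_L) = 563.5 / (563.5 + 29100) = 0.01900.
So the output falls by 1.90 %.

1.90 %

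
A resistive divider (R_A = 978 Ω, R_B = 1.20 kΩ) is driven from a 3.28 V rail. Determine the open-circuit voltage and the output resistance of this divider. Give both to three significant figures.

V_th is the open-circuit tap voltage: 3.28 × 1200/(978 + 1200) = 1.81 V.
With the supply zeroed, R_A and R_B appear in parallel from the tap: R_th = R_A‖R_B = (978 × 1200)/2178 = 539 Ω.

V_th = 1.81 V, R_th = 539 Ω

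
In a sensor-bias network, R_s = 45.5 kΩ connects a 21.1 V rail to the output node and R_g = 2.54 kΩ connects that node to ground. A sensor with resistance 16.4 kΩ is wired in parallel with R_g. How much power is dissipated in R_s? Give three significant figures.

P ≈ 8.90 mW

Total resistance from the source is R_s + (R_g‖R_L) = 47.70 kΩ, so I = 21.1/47.70 kΩ = 0.4424 mA.
P = I²·R_s = (0.4424 mA)² × 45.5 kΩ = 8.90 mW.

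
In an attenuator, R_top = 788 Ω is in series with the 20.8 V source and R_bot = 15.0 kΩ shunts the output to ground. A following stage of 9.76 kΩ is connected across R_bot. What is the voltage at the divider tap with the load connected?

V_out ≈ 18.4 V

The load sits in parallel with R_bot: R_bot‖R_L = (15000 × 9760) / (15000 + 9760) = 5913 Ω.
V_out = 20.8 × 5913 / (788 + 5913) = 20.8 × 5913/6701 = 18.4 V.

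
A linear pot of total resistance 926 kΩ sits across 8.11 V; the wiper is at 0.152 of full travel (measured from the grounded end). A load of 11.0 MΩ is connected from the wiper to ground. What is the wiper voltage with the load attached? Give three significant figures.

The wiper splits the pot into (1−α)R = 785.2 kΩ above and αR = 140.8 kΩ below.
Lower section ‖ load = 139.0 kΩ.
V_wiper = 8.11 × 139.0/(785.2 + 139.0) = 1.22 V.

V ≈ 1.22 V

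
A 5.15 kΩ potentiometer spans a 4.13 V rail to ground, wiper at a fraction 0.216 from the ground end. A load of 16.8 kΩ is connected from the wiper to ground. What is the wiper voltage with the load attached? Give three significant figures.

The wiper splits the pot into (1−α)R = 4.038 kΩ above and αR = 1.112 kΩ below.
Lower section ‖ load = 1.043 kΩ.
V_wiper = 4.13 × 1.043/(4.038 + 1.043) = 0.848 V.

V ≈ 0.848 V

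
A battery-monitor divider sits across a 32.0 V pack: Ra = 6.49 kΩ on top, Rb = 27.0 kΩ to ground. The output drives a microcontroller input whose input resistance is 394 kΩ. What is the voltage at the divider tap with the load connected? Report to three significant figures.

The load sits in parallel with Rb: Rb‖R_L = (27.0 × 394) / (27.0 + 394) = 25.27 kΩ.
V_out = 32.0 × 25.27 / (6.49 + 25.27) = 32.0 × 25.27/31.76 = 25.5 V.
(Unloaded it would have been 25.8 V.)

V_out ≈ 25.5 V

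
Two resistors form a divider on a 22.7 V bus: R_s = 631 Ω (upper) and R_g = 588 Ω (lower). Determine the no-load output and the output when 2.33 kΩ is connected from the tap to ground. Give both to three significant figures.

Unloaded: 10.9 V; loaded: 9.68 V

Open-circuit: V = 22.7 × 588/(631 + 588) = 10.9 V.
With the load, R_g becomes R_g‖R_L = 469.5 Ω, so V = 22.7 × 469.5/1101 = 9.68 V.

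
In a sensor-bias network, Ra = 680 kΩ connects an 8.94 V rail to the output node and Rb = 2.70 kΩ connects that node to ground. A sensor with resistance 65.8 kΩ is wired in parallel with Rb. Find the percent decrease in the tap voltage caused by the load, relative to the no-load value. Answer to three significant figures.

3.93 %

The divider's output (Thévenin) resistance is Ra‖Rb = 2.689 kΩ.
Fractional drop under load = R_th/(R_th + R_L) = 2.689 / (2.689 + 65.8) = 0.03927.
So the output falls by 3.93 %.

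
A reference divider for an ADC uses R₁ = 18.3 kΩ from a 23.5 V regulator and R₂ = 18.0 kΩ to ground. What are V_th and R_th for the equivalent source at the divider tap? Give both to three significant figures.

V_th is the open-circuit tap voltage: 23.5 × 18.0/(18.3 + 18.0) = 11.7 V.
With the supply zeroed, R₁ and R₂ appear in parallel from the tap: R_th = R₁‖R₂ = (18.3 × 18.0)/36.30 = 9.07 kΩ.

V_th = 11.7 V, R_th = 9.07 kΩ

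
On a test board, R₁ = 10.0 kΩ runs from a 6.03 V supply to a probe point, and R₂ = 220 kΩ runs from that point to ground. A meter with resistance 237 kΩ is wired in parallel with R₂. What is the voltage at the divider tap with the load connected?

V_out ≈ 5.54 V

The load sits in parallel with R₂: R₂‖R_L = (220 × 237) / (220 + 237) = 114.1 kΩ.
V_out = 6.03 × 114.1 / (10.0 + 114.1) = 6.03 × 114.1/124.1 = 5.54 V.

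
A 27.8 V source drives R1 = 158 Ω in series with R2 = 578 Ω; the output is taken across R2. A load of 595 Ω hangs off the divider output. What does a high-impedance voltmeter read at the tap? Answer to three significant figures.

The load sits in parallel with R2: R2‖R_L = (578 × 595) / (578 + 595) = 293.2 Ω.
V_out = 27.8 × 293.2 / (158 + 293.2) = 27.8 × 293.2/451.2 = 18.1 V.
(Unloaded it would have been 21.8 V.)

V_out ≈ 18.1 V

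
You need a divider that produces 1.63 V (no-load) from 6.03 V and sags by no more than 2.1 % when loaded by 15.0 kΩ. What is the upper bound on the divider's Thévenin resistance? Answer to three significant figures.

Loading drop = R_th/(R_th + R_L) ≤ 0.0210, so R_th ≤ R_L · ε/(1−ε) = 15.0 kΩ × 0.0210/0.9790 = 322 Ω.
(Any R1, R2 with R2/(R1+R2) = 0.270 and R1‖R2 ≤ 322 Ω will meet the spec.)

R_th ≤ 322 Ω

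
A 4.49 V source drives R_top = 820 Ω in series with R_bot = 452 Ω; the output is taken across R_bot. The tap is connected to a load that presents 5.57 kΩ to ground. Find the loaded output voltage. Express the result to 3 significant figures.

The load sits in parallel with R_bot: R_bot‖R_L = (452 × 5570) / (452 + 5570) = 418.1 Ω.
V_out = 4.49 × 418.1 / (820 + 418.1) = 4.49 × 418.1/1238 = 1.52 V.

V_out ≈ 1.52 V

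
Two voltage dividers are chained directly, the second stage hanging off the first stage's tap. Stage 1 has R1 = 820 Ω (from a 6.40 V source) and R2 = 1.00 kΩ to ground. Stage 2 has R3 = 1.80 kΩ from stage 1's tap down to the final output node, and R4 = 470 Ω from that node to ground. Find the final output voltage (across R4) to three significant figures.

Stage 2 presents R3+R4 = 2270 Ω as a load on stage 1's tap.
Stage 1's lower leg becomes R2‖(R3+R4) = 694.2 Ω, so V_mid = 6.40 × 694.2/1514 = 2.934 V.
Stage 2 is itself unloaded: V_out = V_mid × R4/(R3+R4) = 2.934 × 470/2270 = 0.608 V.

V_out ≈ 0.608 V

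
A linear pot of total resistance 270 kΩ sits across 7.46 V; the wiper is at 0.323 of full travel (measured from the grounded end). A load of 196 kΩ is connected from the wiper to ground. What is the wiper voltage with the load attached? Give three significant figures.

The wiper splits the pot into (1−α)R = 182.8 kΩ above and αR = 87.21 kΩ below.
Lower section ‖ load = 60.36 kΩ.
V_wiper = 7.46 × 60.36/(182.8 + 60.36) = 1.85 V.

V ≈ 1.85 V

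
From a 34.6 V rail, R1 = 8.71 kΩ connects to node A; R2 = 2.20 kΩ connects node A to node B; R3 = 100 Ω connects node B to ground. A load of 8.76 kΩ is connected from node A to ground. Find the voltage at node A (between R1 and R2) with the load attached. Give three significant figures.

V ≈ 5.98 V

Below node A the series string R2+R3 = 2300 Ω sits in parallel with the 8760 Ω load: 1822 Ω.
V_A = 34.6 × 1822/(8710 + 1822) = 5.98 V.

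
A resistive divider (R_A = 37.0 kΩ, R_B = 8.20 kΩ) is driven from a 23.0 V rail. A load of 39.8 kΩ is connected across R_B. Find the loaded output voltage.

The load sits in parallel with R_B: R_B‖R_L = (8.20 × 39.8) / (8.20 + 39.8) = 6.799 kΩ.
V_out = 23.0 × 6.799 / (37.0 + 6.799) = 23.0 × 6.799/43.80 = 3.57 V.
(Unloaded it would have been 4.17 V.)

V_out ≈ 3.57 V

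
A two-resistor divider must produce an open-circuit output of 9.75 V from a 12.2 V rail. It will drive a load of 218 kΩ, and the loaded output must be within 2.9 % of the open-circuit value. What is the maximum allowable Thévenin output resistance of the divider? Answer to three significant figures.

R_th ≤ 6.51 kΩ

Loading drop = R_th/(R_th + R_L) ≤ 0.0290, so R_th ≤ R_L · ε/(1−ε) = 218 kΩ × 0.0290/0.9710 = 6.51 kΩ.
(Any R1, R2 with R2/(R1+R2) = 0.799 and R1‖R2 ≤ 6.51 kΩ will meet the spec.)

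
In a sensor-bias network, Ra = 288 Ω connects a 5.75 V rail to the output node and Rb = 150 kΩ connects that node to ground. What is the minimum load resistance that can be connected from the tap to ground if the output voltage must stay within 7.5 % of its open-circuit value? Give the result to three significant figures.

Output resistance R_th = Ra‖Rb = (288 × 150000)/150300 = 287.4 Ω.
The fractional drop is R_th/(R_th + R_L); requiring this ≤ 0.0750 gives R_L ≥ R_th(1/0.0750 − 1) = 287.4 × 12.33 = 3.55 kΩ.

R_L(min) ≈ 3.55 kΩ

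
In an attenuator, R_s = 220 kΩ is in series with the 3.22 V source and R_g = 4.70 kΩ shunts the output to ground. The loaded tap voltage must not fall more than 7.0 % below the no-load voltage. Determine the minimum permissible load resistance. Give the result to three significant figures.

Output resistance R_th = R_s‖R_g = (220 × 4.70)/224.7 = 4.602 kΩ.
The fractional drop is R_th/(R_th + R_L); requiring this ≤ 0.0700 gives R_L ≥ R_th(1/0.0700 − 1) = 4.602 × 13.29 = 61.1 kΩ.

R_L(min) ≈ 61.1 kΩ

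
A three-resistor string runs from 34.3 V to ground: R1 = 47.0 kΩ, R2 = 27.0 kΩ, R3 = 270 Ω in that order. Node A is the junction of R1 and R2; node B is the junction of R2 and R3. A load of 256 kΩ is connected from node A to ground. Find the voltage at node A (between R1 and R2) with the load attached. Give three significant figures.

Below node A the series string R2+R3 = 27270 Ω sits in parallel with the 256000 Ω load: 24640 Ω.
V_A = 34.3 × 24640/(47000 + 24640) = 11.8 V.

V ≈ 11.8 V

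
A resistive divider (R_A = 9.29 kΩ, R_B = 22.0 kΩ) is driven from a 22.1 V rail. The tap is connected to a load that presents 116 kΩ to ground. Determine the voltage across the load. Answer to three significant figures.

V_out ≈ 14.7 V

The load sits in parallel with R_B: R_B‖R_L = (22.0 × 116) / (22.0 + 116) = 18.49 kΩ.
V_out = 22.1 × 18.49 / (9.29 + 18.49) = 22.1 × 18.49/27.78 = 14.7 V.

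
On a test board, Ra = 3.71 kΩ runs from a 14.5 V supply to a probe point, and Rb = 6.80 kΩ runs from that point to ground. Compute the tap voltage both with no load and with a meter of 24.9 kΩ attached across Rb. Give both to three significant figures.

Unloaded: 9.38 V; loaded: 8.56 V

Open-circuit: V = 14.5 × 6.80/(3.71 + 6.80) = 9.38 V.
With the load, Rb becomes Rb‖R_L = 5.341 kΩ, so V = 14.5 × 5.341/9.051 = 8.56 V.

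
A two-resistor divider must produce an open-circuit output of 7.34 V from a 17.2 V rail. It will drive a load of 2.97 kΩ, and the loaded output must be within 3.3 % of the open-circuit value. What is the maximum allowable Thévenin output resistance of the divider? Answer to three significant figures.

R_th ≤ 101 Ω

Loading drop = R_th/(R_th + R_L) ≤ 0.0330, so R_th ≤ R_L · ε/(1−ε) = 2.97 kΩ × 0.0330/0.9670 = 101 Ω.
(Any R1, R2 with R2/(R1+R2) = 0.427 and R1‖R2 ≤ 101 Ω will meet the spec.)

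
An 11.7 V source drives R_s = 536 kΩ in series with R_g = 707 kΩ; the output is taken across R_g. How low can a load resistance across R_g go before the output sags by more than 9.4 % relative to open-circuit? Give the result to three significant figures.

Output resistance R_th = R_s‖R_g = (536 × 707)/1243 = 304.9 kΩ.
The fractional drop is R_th/(R_th + R_L); requiring this ≤ 0.0940 gives R_L ≥ R_th(1/0.0940 − 1) = 304.9 × 9.638 = 2.94 MΩ.

R_L(min) ≈ 2.94 MΩ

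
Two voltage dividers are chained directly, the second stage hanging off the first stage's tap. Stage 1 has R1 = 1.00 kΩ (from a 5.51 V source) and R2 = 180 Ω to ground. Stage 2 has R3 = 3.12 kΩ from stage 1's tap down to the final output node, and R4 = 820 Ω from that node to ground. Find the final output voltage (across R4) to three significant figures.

Stage 2 presents R3+R4 = 3940 Ω as a load on stage 1's tap.
Stage 1's lower leg becomes R2‖(R3+R4) = 172.1 Ω, so V_mid = 5.51 × 172.1/1172 = 0.8092 V.
Stage 2 is itself unloaded: V_out = V_mid × R4/(R3+R4) = 0.8092 × 820/3940 = 0.168 V.

V_out ≈ 0.168 V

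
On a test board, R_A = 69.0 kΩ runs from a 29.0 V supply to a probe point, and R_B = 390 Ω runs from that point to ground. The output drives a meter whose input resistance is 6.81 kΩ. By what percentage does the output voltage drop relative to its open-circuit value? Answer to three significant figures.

5.39 %

The divider's output (Thévenin) resistance is R_A‖R_B = 387.8 Ω.
Fractional drop under load = R_th/(R_th + R_L) = 387.8 / (387.8 + 6810) = 0.05388.
So the output falls by 5.39 %.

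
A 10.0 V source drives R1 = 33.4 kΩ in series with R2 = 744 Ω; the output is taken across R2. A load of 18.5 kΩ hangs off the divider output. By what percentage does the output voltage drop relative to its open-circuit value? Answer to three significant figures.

3.79 %

The divider's output (Thévenin) resistance is R1‖R2 = 727.8 Ω.
Fractional drop under load = R_th/(R_th + R_L) = 727.8 / (727.8 + 18500) = 0.03785.
So the output falls by 3.79 %.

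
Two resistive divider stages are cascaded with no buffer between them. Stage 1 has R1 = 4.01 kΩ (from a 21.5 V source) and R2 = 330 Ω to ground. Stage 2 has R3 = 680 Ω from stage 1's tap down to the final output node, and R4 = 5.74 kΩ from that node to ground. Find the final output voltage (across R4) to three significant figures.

Stage 2 presents R3+R4 = 6420 Ω as a load on stage 1's tap.
Stage 1's lower leg becomes R2‖(R3+R4) = 313.9 Ω, so V_mid = 21.5 × 313.9/4324 = 1.561 V.
Stage 2 is itself unloaded: V_out = V_mid × R4/(R3+R4) = 1.561 × 5740/6420 = 1.40 V.

V_out ≈ 1.40 V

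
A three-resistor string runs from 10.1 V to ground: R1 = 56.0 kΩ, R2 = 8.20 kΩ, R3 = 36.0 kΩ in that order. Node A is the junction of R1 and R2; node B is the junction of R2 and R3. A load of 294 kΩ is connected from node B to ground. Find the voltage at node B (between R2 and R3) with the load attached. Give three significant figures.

At node B, R3 is in parallel with the load: R3‖R_L = 32.07 kΩ.
Below node A the resistance is R2 + (R3‖R_L) = 40.27 kΩ, so V_A = 10.1 × 40.27/96.27 = 4.225 V.
Then V_B = V_A × (R3‖R_L)/(R2 + R3‖R_L) = 4.225 × 32.07/40.27 = 3.36 V.

V ≈ 3.36 V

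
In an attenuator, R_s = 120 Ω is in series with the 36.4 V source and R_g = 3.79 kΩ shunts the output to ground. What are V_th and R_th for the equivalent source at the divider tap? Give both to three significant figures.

V_th is the open-circuit tap voltage: 36.4 × 3790/(120 + 3790) = 35.3 V.
With the supply zeroed, R_s and R_g appear in parallel from the tap: R_th = R_s‖R_g = (120 × 3790)/3910 = 116 Ω.

V_th = 35.3 V, R_th = 116 Ω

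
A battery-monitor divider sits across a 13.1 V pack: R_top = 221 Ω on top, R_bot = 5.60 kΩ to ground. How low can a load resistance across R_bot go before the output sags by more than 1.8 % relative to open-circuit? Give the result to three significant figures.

Output resistance R_th = R_top‖R_bot = (221 × 5600)/5821 = 212.6 Ω.
The fractional drop is R_th/(R_th + R_L); requiring this ≤ 0.0180 gives R_L ≥ R_th(1/0.0180 − 1) = 212.6 × 54.56 = 11.6 kΩ.

R_L(min) ≈ 11.6 kΩ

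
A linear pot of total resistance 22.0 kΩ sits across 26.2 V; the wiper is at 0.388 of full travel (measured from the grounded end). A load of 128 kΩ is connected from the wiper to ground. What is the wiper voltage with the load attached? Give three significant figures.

The wiper splits the pot into (1−α)R = 13.46 kΩ above and αR = 8.536 kΩ below.
Lower section ‖ load = 8.002 kΩ.
V_wiper = 26.2 × 8.002/(13.46 + 8.002) = 9.77 V.

V ≈ 9.77 V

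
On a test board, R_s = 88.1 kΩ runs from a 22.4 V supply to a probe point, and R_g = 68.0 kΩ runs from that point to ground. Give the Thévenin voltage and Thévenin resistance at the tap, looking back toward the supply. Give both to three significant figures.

V_th = 9.76 V, R_th = 38.4 kΩ

V_th is the open-circuit tap voltage: 22.4 × 68.0/(88.1 + 68.0) = 9.76 V.
With the supply zeroed, R_s and R_g appear in parallel from the tap: R_th = R_s‖R_g = (88.1 × 68.0)/156.1 = 38.4 kΩ.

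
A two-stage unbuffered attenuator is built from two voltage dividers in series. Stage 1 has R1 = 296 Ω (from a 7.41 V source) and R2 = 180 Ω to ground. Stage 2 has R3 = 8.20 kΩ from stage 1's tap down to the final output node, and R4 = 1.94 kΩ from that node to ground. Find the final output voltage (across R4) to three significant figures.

Stage 2 presents R3+R4 = 10140 Ω as a load on stage 1's tap.
Stage 1's lower leg becomes R2‖(R3+R4) = 176.9 Ω, so V_mid = 7.41 × 176.9/472.9 = 2.772 V.
Stage 2 is itself unloaded: V_out = V_mid × R4/(R3+R4) = 2.772 × 1940/10140 = 0.530 V.

V_out ≈ 0.530 V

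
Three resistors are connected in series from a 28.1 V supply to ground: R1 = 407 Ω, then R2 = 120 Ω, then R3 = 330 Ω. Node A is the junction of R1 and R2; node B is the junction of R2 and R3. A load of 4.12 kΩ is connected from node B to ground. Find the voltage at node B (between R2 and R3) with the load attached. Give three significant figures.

V ≈ 10.3 V

At node B, R3 is in parallel with the load: R3‖R_L = 305.5 Ω.
Below node A the resistance is R2 + (R3‖R_L) = 425.5 Ω, so V_A = 28.1 × 425.5/832.5 = 14.36 V.
Then V_B = V_A × (R3‖R_L)/(R2 + R3‖R_L) = 14.36 × 305.5/425.5 = 10.3 V.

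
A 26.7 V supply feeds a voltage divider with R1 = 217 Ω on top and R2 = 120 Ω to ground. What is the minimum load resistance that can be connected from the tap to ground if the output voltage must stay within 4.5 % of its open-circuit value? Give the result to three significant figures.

R_L(min) ≈ 1.64 kΩ

Output resistance R_th = R1‖R2 = (217 × 120)/337.0 = 77.27 Ω.
The fractional drop is R_th/(R_th + R_L); requiring this ≤ 0.0450 gives R_L ≥ R_th(1/0.0450 − 1) = 77.27 × 21.22 = 1.64 kΩ.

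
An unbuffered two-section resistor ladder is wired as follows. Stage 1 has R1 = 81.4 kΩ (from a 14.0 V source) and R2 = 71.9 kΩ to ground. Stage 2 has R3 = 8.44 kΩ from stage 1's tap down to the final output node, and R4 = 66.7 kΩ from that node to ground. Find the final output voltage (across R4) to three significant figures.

V_out ≈ 3.86 V

Stage 2 presents R3+R4 = 75.14 kΩ as a load on stage 1's tap.
Stage 1's lower leg becomes R2‖(R3+R4) = 36.74 kΩ, so V_mid = 14.0 × 36.74/118.1 = 4.354 V.
Stage 2 is itself unloaded: V_out = V_mid × R4/(R3+R4) = 4.354 × 66.7/75.14 = 3.86 V.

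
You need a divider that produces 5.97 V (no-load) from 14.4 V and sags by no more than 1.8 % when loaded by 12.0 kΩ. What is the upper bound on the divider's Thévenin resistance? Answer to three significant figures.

Loading drop = R_th/(R_th + R_L) ≤ 0.0180, so R_th ≤ R_L · ε/(1−ε) = 12.0 kΩ × 0.0180/0.9820 = 220 Ω.

R_th ≤ 220 Ω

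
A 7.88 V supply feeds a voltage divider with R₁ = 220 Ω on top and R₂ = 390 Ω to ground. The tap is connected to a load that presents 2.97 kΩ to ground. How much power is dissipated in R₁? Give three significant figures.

P ≈ 42.8 mW

Total resistance from the source is R₁ + (R₂‖R_L) = 564.7 Ω, so I = 7.88/564.7 Ω = 13.95 mA.
P = I²·R₁ = (13.95 mA)² × 220 Ω = 42.8 mW.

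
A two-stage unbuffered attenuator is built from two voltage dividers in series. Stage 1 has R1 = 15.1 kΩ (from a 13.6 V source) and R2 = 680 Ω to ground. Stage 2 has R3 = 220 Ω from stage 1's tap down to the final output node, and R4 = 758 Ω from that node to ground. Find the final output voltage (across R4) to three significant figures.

V_out ≈ 0.273 V

Stage 2 presents R3+R4 = 978.0 Ω as a load on stage 1's tap.
Stage 1's lower leg becomes R2‖(R3+R4) = 401.1 Ω, so V_mid = 13.6 × 401.1/15500 = 0.3519 V.
Stage 2 is itself unloaded: V_out = V_mid × R4/(R3+R4) = 0.3519 × 758/978.0 = 0.273 V.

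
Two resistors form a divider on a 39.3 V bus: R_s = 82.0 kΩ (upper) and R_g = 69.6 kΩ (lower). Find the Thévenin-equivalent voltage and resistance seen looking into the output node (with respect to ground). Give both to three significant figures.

V_th is the open-circuit tap voltage: 39.3 × 69.6/(82.0 + 69.6) = 18.0 V.
With the supply zeroed, R_s and R_g appear in parallel from the tap: R_th = R_s‖R_g = (82.0 × 69.6)/151.6 = 37.6 kΩ.

V_th = 18.0 V, R_th = 37.6 kΩ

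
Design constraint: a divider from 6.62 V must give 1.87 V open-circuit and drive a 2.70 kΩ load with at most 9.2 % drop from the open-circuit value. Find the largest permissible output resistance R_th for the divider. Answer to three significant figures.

R_th ≤ 274 Ω

Loading drop = R_th/(R_th + R_L) ≤ 0.0920, so R_th ≤ R_L · ε/(1−ε) = 2.70 kΩ × 0.0920/0.9080 = 274 Ω.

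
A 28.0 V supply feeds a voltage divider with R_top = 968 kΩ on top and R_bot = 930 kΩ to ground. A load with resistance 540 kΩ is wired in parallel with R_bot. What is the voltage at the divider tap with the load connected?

V_out ≈ 7.30 V

The load sits in parallel with R_bot: R_bot‖R_L = (930 × 540) / (930 + 540) = 341.6 kΩ.
V_out = 28.0 × 341.6 / (968 + 341.6) = 28.0 × 341.6/1310 = 7.30 V.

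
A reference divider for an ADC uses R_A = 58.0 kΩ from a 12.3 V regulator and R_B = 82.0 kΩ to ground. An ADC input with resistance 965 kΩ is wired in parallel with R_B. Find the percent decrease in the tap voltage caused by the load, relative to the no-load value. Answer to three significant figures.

The divider's output (Thévenin) resistance is R_A‖R_B = 33.97 kΩ.
Fractional drop under load = R_th/(R_th + R_L) = 33.97 / (33.97 + 965) = 0.03401.
So the output falls by 3.40 %.

3.40 %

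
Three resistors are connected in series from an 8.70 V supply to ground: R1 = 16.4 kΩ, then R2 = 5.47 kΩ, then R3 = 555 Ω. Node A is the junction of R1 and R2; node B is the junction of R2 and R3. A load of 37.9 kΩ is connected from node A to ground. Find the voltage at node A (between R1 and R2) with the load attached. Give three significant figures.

V ≈ 2.09 V

Below node A the series string R2+R3 = 6025 Ω sits in parallel with the 37900 Ω load: 5199 Ω.
V_A = 8.70 × 5199/(16400 + 5199) = 2.09 V.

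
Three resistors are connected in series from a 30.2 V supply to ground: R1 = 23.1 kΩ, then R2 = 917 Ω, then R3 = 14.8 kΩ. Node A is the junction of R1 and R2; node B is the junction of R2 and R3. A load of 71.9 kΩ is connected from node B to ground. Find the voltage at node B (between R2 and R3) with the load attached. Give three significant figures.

V ≈ 10.2 V

At node B, R3 is in parallel with the load: R3‖R_L = 12270 Ω.
Below node A the resistance is R2 + (R3‖R_L) = 13190 Ω, so V_A = 30.2 × 13190/36290 = 10.98 V.
Then V_B = V_A × (R3‖R_L)/(R2 + R3‖R_L) = 10.98 × 12270/13190 = 10.2 V.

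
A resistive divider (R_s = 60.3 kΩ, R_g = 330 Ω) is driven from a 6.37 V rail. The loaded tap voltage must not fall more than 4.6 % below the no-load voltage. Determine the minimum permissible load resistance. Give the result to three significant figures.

Output resistance R_th = R_s‖R_g = (60300 × 330)/60630 = 328.2 Ω.
The fractional drop is R_th/(R_th + R_L); requiring this ≤ 0.0460 gives R_L ≥ R_th(1/0.0460 − 1) = 328.2 × 20.74 = 6.81 kΩ.

R_L(min) ≈ 6.81 kΩ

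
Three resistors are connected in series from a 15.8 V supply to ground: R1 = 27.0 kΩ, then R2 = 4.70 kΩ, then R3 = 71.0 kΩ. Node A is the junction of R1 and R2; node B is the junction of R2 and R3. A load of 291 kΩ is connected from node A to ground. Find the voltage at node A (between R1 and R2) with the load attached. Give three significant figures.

V ≈ 10.9 V

Below node A the series string R2+R3 = 75.70 kΩ sits in parallel with the 291 kΩ load: 60.07 kΩ.
V_A = 15.8 × 60.07/(27.0 + 60.07) = 10.9 V.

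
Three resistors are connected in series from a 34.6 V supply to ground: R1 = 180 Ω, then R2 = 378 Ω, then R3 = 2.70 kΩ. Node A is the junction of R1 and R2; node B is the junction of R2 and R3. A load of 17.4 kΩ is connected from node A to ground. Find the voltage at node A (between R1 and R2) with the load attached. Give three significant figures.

V ≈ 32.4 V

Below node A the series string R2+R3 = 3078 Ω sits in parallel with the 17400 Ω load: 2615 Ω.
V_A = 34.6 × 2615/(180 + 2615) = 32.4 V.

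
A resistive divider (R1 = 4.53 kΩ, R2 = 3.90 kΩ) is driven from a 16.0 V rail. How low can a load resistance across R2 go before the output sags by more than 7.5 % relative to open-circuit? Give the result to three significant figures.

R_L(min) ≈ 25.8 kΩ

Output resistance R_th = R1‖R2 = (4.53 × 3.90)/8.430 = 2.096 kΩ.
The fractional drop is R_th/(R_th + R_L); requiring this ≤ 0.0750 gives R_L ≥ R_th(1/0.0750 − 1) = 2.096 × 12.33 = 25.8 kΩ.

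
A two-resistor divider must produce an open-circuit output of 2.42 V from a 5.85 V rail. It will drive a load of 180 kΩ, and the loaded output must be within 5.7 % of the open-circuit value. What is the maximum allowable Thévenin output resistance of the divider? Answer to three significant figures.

R_th ≤ 10.9 kΩ

Loading drop = R_th/(R_th + R_L) ≤ 0.0570, so R_th ≤ R_L · ε/(1−ε) = 180 kΩ × 0.0570/0.9430 = 10.9 kΩ.
(Any R1, R2 with R2/(R1+R2) = 0.414 and R1‖R2 ≤ 10.9 kΩ will meet the spec.)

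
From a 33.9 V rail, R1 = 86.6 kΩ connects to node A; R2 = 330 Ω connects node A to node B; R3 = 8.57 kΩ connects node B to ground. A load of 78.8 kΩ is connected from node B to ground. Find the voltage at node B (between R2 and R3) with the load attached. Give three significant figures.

V ≈ 2.77 V

At node B, R3 is in parallel with the load: R3‖R_L = 7729 Ω.
Below node A the resistance is R2 + (R3‖R_L) = 8059 Ω, so V_A = 33.9 × 8059/94660 = 2.886 V.
Then V_B = V_A × (R3‖R_L)/(R2 + R3‖R_L) = 2.886 × 7729/8059 = 2.77 V.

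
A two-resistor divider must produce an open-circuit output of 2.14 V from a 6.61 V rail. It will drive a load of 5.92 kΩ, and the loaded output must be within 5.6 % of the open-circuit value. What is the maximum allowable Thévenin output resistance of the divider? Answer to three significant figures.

Loading drop = R_th/(R_th + R_L) ≤ 0.0560, so R_th ≤ R_L · ε/(1−ε) = 5.92 kΩ × 0.0560/0.9440 = 351 Ω.

R_th ≤ 351 Ω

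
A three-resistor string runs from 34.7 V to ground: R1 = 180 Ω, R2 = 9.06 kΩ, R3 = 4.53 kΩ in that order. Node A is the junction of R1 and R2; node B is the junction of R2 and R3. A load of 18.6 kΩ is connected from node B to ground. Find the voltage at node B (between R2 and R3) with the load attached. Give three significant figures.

At node B, R3 is in parallel with the load: R3‖R_L = 3643 Ω.
Below node A the resistance is R2 + (R3‖R_L) = 12700 Ω, so V_A = 34.7 × 12700/12880 = 34.22 V.
Then V_B = V_A × (R3‖R_L)/(R2 + R3‖R_L) = 34.22 × 3643/12700 = 9.81 V.

V ≈ 9.81 V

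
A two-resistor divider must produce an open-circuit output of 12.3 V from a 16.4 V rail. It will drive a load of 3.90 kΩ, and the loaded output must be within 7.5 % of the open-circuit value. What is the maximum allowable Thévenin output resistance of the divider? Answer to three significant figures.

R_th ≤ 316 Ω

Loading drop = R_th/(R_th + R_L) ≤ 0.0750, so R_th ≤ R_L · ε/(1−ε) = 3.90 kΩ × 0.0750/0.9250 = 316 Ω.
(Any R1, R2 with R2/(R1+R2) = 0.750 and R1‖R2 ≤ 316 Ω will meet the spec.)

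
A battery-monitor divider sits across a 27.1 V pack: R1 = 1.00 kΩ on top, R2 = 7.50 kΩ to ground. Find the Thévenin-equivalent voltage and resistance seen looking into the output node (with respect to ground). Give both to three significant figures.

V_th = 23.9 V, R_th = 882 Ω

V_th is the open-circuit tap voltage: 27.1 × 7.50/(1.00 + 7.50) = 23.9 V.
With the supply zeroed, R1 and R2 appear in parallel from the tap: R_th = R1‖R2 = (1.00 × 7.50)/8.500 = 882 Ω.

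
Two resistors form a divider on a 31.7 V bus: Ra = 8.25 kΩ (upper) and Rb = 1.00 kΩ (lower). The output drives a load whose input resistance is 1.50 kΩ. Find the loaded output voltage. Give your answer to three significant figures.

The load sits in parallel with Rb: Rb‖R_L = (1.00 × 1.50) / (1.00 + 1.50) = 0.6000 kΩ.
V_out = 31.7 × 0.6000 / (8.25 + 0.6000) = 31.7 × 0.6000/8.850 = 2.15 V.
(Unloaded it would have been 3.43 V.)

V_out ≈ 2.15 V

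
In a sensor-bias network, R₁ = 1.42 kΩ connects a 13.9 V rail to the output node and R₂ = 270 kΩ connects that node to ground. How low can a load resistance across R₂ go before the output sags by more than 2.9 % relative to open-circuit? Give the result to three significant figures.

R_L(min) ≈ 47.3 kΩ

Output resistance R_th = R₁‖R₂ = (1.42 × 270)/271.4 = 1.413 kΩ.
The fractional drop is R_th/(R_th + R_L); requiring this ≤ 0.0290 gives R_L ≥ R_th(1/0.0290 − 1) = 1.413 × 33.48 = 47.3 kΩ.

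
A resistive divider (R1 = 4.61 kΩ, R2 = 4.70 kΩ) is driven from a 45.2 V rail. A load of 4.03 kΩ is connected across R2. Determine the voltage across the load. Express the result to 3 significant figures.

The load sits in parallel with R2: R2‖R_L = (4.70 × 4.03) / (4.70 + 4.03) = 2.170 kΩ.
V_out = 45.2 × 2.170 / (4.61 + 2.170) = 45.2 × 2.170/6.780 = 14.5 V.

V_out ≈ 14.5 V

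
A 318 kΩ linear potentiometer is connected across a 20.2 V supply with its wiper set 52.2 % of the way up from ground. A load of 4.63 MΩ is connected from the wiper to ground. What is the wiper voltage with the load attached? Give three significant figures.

The wiper splits the pot into (1−α)R = 152.0 kΩ above and αR = 166.0 kΩ below.
Lower section ‖ load = 160.3 kΩ.
V_wiper = 20.2 × 160.3/(152.0 + 160.3) = 10.4 V.

V ≈ 10.4 V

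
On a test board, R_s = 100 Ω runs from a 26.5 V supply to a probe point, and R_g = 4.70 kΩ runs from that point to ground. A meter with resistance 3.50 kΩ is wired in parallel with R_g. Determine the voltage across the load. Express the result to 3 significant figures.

The load sits in parallel with R_g: R_g‖R_L = (4700 × 3500) / (4700 + 3500) = 2006 Ω.
V_out = 26.5 × 2006 / (100 + 2006) = 26.5 × 2006/2106 = 25.2 V.

V_out ≈ 25.2 V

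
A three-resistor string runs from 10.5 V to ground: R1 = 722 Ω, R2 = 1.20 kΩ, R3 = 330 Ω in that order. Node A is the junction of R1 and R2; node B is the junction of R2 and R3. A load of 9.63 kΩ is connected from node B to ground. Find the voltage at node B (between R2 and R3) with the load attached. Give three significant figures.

V ≈ 1.49 V

At node B, R3 is in parallel with the load: R3‖R_L = 319.1 Ω.
Below node A the resistance is R2 + (R3‖R_L) = 1519 Ω, so V_A = 10.5 × 1519/2241 = 7.117 V.
Then V_B = V_A × (R3‖R_L)/(R2 + R3‖R_L) = 7.117 × 319.1/1519 = 1.49 V.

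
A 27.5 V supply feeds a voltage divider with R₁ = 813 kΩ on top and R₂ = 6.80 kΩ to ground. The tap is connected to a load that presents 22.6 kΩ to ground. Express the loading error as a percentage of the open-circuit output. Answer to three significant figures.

The divider's output (Thévenin) resistance is R₁‖R₂ = 6.744 kΩ.
Fractional drop under load = R_th/(R_th + R_L) = 6.744 / (6.744 + 22.6) = 0.2298.
So the output falls by 23.0 %.

23.0 %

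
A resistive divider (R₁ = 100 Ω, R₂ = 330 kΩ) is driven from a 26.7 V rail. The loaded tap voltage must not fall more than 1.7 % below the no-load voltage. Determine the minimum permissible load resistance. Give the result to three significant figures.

R_L(min) ≈ 5.78 kΩ

Output resistance R_th = R₁‖R₂ = (100 × 330000)/330100 = 99.97 Ω.
The fractional drop is R_th/(R_th + R_L); requiring this ≤ 0.0170 gives R_L ≥ R_th(1/0.0170 − 1) = 99.97 × 57.82 = 5.78 kΩ.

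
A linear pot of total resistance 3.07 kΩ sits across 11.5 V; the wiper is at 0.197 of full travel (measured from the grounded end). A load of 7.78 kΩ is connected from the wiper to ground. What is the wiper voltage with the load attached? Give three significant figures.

The wiper splits the pot into (1−α)R = 2465 Ω above and αR = 604.8 Ω below.
Lower section ‖ load = 561.2 Ω.
V_wiper = 11.5 × 561.2/(2465 + 561.2) = 2.13 V.

V ≈ 2.13 V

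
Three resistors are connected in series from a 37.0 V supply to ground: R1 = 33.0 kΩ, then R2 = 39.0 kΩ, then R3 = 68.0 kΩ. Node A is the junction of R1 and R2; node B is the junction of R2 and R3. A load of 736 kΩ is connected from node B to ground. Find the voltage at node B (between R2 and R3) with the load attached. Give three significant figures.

V ≈ 17.2 V

At node B, R3 is in parallel with the load: R3‖R_L = 62.25 kΩ.
Below node A the resistance is R2 + (R3‖R_L) = 101.2 kΩ, so V_A = 37.0 × 101.2/134.2 = 27.90 V.
Then V_B = V_A × (R3‖R_L)/(R2 + R3‖R_L) = 27.90 × 62.25/101.2 = 17.2 V.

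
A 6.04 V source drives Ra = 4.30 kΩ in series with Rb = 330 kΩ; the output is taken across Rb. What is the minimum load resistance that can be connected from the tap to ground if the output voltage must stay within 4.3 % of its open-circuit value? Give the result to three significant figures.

R_L(min) ≈ 94.5 kΩ

Output resistance R_th = Ra‖Rb = (4.30 × 330)/334.3 = 4.245 kΩ.
The fractional drop is R_th/(R_th + R_L); requiring this ≤ 0.0430 gives R_L ≥ R_th(1/0.0430 − 1) = 4.245 × 22.26 = 94.5 kΩ.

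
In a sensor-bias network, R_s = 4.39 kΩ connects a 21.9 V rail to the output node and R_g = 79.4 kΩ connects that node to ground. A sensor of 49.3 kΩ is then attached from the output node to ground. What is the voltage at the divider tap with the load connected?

V_out ≈ 19.1 V

The load sits in parallel with R_g: R_g‖R_L = (79.4 × 49.3) / (79.4 + 49.3) = 30.42 kΩ.
V_out = 21.9 × 30.42 / (4.39 + 30.42) = 21.9 × 30.42/34.81 = 19.1 V.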